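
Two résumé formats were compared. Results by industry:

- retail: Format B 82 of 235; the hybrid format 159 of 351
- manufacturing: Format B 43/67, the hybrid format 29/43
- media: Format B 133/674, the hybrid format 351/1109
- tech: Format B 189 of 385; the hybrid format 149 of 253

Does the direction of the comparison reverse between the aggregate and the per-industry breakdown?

No

Retail: Format B 82/235 = 34.9%, the hybrid format 159/351 = 45.3% → the hybrid format
Manufacturing: Format B 43/67 = 64.2%, the hybrid format 29/43 = 67.4% → the hybrid format
Media: Format B 133/674 = 19.7%, the hybrid format 351/1109 = 31.7% → the hybrid format
Tech: Format B 189/385 = 49.1%, the hybrid format 149/253 = 58.9% → the hybrid format
Overall: Format B 447/1361 = 32.8%, the hybrid format 688/1756 = 39.2% → the hybrid format
The hybrid format wins overall and in every industry group — no reversal.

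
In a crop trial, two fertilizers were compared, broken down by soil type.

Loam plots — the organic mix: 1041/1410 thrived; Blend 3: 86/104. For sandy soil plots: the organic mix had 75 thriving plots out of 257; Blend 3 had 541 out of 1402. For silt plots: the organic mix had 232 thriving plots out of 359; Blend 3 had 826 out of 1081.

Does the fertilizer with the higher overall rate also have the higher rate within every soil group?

No

Loam: the organic mix 1041/1410 = 73.8%, Blend 3 86/104 = 82.7% → Blend 3
Sandy soil: the organic mix 75/257 = 29.2%, Blend 3 541/1402 = 38.6% → Blend 3
Silt: the organic mix 232/359 = 64.6%, Blend 3 826/1081 = 76.4% → Blend 3
Overall: the organic mix 1348/2026 = 66.5%, Blend 3 1453/2587 = 56.2% → the organic mix
Blend 3 wins each soil group but the organic mix wins overall — the comparison reverses. Blend 3's plots skew toward sandy soil, which has a lower base rate.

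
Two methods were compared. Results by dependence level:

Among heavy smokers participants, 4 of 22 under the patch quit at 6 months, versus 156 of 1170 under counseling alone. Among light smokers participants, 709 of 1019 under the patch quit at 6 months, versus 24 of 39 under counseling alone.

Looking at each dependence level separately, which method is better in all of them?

Heavy smokers: the patch 4/22 = 18.2%, counseling alone 156/1170 = 13.3% → the patch
Light smokers: the patch 709/1019 = 69.6%, counseling alone 24/39 = 61.5% → the patch
The patch has the higher rate in both groups.

the patch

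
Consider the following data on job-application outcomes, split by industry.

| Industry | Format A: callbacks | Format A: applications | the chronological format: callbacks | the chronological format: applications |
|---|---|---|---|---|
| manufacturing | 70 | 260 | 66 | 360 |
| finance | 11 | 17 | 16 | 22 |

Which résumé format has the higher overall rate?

Manufacturing: Format A 70/260 = 26.9%, the chronological format 66/360 = 18.3% → Format A
Finance: Format A 11/17 = 64.7%, the chronological format 16/22 = 72.7% → the chronological format
Overall: Format A 81/277 = 29.2%, the chronological format 82/382 = 21.5% → Format A
(Neither sweeps every industry group, but Format A has the higher pooled rate.)

Format A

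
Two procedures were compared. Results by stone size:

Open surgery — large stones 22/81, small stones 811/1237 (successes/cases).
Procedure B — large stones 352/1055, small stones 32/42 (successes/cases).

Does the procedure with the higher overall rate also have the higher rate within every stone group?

Large stones: open surgery 22/81 = 27.2%, Procedure B 352/1055 = 33.4% → Procedure B
Small stones: open surgery 811/1237 = 65.6%, Procedure B 32/42 = 76.2% → Procedure B
Overall: open surgery 833/1318 = 63.2%, Procedure B 384/1097 = 35.0% → open surgery
Procedure B wins each stone group but open surgery wins overall — the comparison reverses. Procedure B's cases skew toward large stones, which has a lower base rate.

No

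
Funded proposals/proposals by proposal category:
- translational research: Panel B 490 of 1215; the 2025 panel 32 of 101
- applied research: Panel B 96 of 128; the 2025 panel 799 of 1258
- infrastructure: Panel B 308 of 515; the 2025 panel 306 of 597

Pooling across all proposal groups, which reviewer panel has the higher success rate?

the 2025 panel

Translational research: Panel B 490/1215 = 40.3%, the 2025 panel 32/101 = 31.7% → Panel B
Applied research: Panel B 96/128 = 75.0%, the 2025 panel 799/1258 = 63.5% → Panel B
Infrastructure: Panel B 308/515 = 59.8%, the 2025 panel 306/597 = 51.3% → Panel B
Overall: Panel B 894/1858 = 48.1%, the 2025 panel 1137/1956 = 58.1% → the 2025 panel
(Panel B wins every proposal group but the 2025 panel wins overall — Panel B's proposals skew toward the low-rate translational research group.)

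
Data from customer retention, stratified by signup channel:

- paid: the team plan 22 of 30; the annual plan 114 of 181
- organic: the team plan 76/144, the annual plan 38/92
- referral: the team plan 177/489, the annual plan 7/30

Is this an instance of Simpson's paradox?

Yes

Paid: the team plan 22/30 = 73.3%, the annual plan 114/181 = 63.0% → the team plan
Organic: the team plan 76/144 = 52.8%, the annual plan 38/92 = 41.3% → the team plan
Referral: the team plan 177/489 = 36.2%, the annual plan 7/30 = 23.3% → the team plan
Overall: the team plan 275/663 = 41.5%, the annual plan 159/303 = 52.5% → the annual plan
The team plan wins each signup group but the annual plan wins overall — the comparison reverses. The team plan's customers skew toward referral, which has a lower base rate.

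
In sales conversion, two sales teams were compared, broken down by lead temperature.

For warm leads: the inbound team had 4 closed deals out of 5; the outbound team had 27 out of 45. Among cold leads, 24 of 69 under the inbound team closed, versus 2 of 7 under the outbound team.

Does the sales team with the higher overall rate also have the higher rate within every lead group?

No

Warm: the inbound team 4/5 = 80.0%, the outbound team 27/45 = 60.0% → the inbound team
Cold: the inbound team 24/69 = 34.8%, the outbound team 2/7 = 28.6% → the inbound team
Overall: the inbound team 28/74 = 37.8%, the outbound team 29/52 = 55.8% → the outbound team
The inbound team wins each lead group but the outbound team wins overall — the comparison reverses. The inbound team's leads skew toward cold, which has a lower base rate.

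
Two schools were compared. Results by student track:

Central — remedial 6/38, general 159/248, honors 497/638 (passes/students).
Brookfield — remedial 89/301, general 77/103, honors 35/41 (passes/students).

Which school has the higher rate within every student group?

Brookfield

Remedial: Central 6/38 = 15.8%, Brookfield 89/301 = 29.6% → Brookfield
General: Central 159/248 = 64.1%, Brookfield 77/103 = 74.8% → Brookfield
Honors: Central 497/638 = 77.9%, Brookfield 35/41 = 85.4% → Brookfield
Brookfield has the higher rate in all 3 groups.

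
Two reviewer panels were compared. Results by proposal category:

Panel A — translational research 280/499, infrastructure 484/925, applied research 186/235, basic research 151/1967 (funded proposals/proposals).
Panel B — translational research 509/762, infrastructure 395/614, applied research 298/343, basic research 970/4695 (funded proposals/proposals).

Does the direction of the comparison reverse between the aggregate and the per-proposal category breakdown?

Translational research: Panel A 280/499 = 56.1%, Panel B 509/762 = 66.8% → Panel B
Infrastructure: Panel A 484/925 = 52.3%, Panel B 395/614 = 64.3% → Panel B
Applied research: Panel A 186/235 = 79.1%, Panel B 298/343 = 86.9% → Panel B
Basic research: Panel A 151/1967 = 7.7%, Panel B 970/4695 = 20.7% → Panel B
Overall: Panel A 1101/3626 = 30.4%, Panel B 2172/6414 = 33.9% → Panel B
Panel B wins overall and in every proposal group — no reversal.

No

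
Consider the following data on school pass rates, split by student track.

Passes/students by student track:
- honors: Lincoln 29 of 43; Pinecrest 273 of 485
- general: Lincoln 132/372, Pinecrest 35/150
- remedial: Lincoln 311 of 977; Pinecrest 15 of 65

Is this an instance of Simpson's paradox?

Yes

Honors: Lincoln 29/43 = 67.4%, Pinecrest 273/485 = 56.3% → Lincoln
General: Lincoln 132/372 = 35.5%, Pinecrest 35/150 = 23.3% → Lincoln
Remedial: Lincoln 311/977 = 31.8%, Pinecrest 15/65 = 23.1% → Lincoln
Overall: Lincoln 472/1392 = 33.9%, Pinecrest 323/700 = 46.1% → Pinecrest
Lincoln wins each student group but Pinecrest wins overall — the comparison reverses. Lincoln's students skew toward remedial, which has a lower base rate.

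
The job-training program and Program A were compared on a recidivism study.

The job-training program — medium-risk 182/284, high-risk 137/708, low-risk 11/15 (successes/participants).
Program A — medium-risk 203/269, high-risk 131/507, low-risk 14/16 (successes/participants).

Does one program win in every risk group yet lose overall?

No

Medium-risk: the job-training program 182/284 = 64.1%, Program A 203/269 = 75.5% → Program A
High-risk: the job-training program 137/708 = 19.4%, Program A 131/507 = 25.8% → Program A
Low-risk: the job-training program 11/15 = 73.3%, Program A 14/16 = 87.5% → Program A
Overall: the job-training program 330/1007 = 32.8%, Program A 348/792 = 43.9% → Program A
Program A wins overall and in every risk group — no reversal.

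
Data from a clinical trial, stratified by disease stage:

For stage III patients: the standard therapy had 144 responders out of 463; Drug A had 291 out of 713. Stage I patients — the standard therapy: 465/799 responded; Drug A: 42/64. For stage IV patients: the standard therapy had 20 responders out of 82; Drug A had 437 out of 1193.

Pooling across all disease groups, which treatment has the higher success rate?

the standard therapy

Stage III: the standard therapy 144/463 = 31.1%, Drug A 291/713 = 40.8% → Drug A
Stage I: the standard therapy 465/799 = 58.2%, Drug A 42/64 = 65.6% → Drug A
Stage IV: the standard therapy 20/82 = 24.4%, Drug A 437/1193 = 36.6% → Drug A
Overall: the standard therapy 629/1344 = 46.8%, Drug A 770/1970 = 39.1% → the standard therapy
(Drug A wins every disease group but the standard therapy wins overall — Drug A's patients skew toward the low-rate stage IV group.)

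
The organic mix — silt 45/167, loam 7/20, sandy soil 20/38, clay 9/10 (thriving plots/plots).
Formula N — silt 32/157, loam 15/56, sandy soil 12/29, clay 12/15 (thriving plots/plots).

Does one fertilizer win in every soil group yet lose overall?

Silt: the organic mix 45/167 = 26.9%, Formula N 32/157 = 20.4% → the organic mix
Loam: the organic mix 7/20 = 35.0%, Formula N 15/56 = 26.8% → the organic mix
Sandy soil: the organic mix 20/38 = 52.6%, Formula N 12/29 = 41.4% → the organic mix
Clay: the organic mix 9/10 = 90.0%, Formula N 12/15 = 80.0% → the organic mix
Overall: the organic mix 81/235 = 34.5%, Formula N 71/257 = 27.6% → the organic mix
The organic mix wins overall and in every soil group — no reversal.

No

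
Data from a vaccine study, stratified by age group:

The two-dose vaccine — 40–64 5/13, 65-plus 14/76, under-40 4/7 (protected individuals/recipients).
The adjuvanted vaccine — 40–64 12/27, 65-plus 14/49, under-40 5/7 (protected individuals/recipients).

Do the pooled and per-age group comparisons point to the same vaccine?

40–64: the two-dose vaccine 5/13 = 38.5%, the adjuvanted vaccine 12/27 = 44.4% → the adjuvanted vaccine
65-plus: the two-dose vaccine 14/76 = 18.4%, the adjuvanted vaccine 14/49 = 28.6% → the adjuvanted vaccine
Under-40: the two-dose vaccine 4/7 = 57.1%, the adjuvanted vaccine 5/7 = 71.4% → the adjuvanted vaccine
Overall: the two-dose vaccine 23/96 = 24.0%, the adjuvanted vaccine 31/83 = 37.3% → the adjuvanted vaccine
The adjuvanted vaccine wins overall and in every age group — no reversal.

Yes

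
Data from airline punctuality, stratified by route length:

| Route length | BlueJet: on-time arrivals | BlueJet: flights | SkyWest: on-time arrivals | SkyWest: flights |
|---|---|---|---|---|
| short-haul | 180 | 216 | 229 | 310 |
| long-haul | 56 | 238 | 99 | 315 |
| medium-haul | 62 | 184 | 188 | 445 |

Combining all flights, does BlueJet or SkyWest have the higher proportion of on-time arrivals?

Short-haul: BlueJet 180/216 = 83.3%, SkyWest 229/310 = 73.9% → BlueJet
Long-haul: BlueJet 56/238 = 23.5%, SkyWest 99/315 = 31.4% → SkyWest
Medium-haul: BlueJet 62/184 = 33.7%, SkyWest 188/445 = 42.2% → SkyWest
Overall: BlueJet 298/638 = 46.7%, SkyWest 516/1070 = 48.2% → SkyWest
(Neither sweeps every route group, but SkyWest has the higher pooled rate.)

SkyWest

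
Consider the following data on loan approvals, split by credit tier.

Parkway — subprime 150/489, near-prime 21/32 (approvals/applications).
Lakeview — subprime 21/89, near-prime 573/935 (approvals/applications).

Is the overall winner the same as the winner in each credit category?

Subprime: Parkway 150/489 = 30.7%, Lakeview 21/89 = 23.6% → Parkway
Near-prime: Parkway 21/32 = 65.6%, Lakeview 573/935 = 61.3% → Parkway
Overall: Parkway 171/521 = 32.8%, Lakeview 594/1024 = 58.0% → Lakeview
Parkway wins each credit group but Lakeview wins overall — the comparison reverses. Parkway's applications skew toward subprime, which has a lower base rate.

No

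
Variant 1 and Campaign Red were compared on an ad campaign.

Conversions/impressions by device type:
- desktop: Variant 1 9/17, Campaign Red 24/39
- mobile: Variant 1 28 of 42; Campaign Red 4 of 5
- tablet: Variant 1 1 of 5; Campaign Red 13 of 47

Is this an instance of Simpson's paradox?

Yes

Desktop: Variant 1 9/17 = 52.9%, Campaign Red 24/39 = 61.5% → Campaign Red
Mobile: Variant 1 28/42 = 66.7%, Campaign Red 4/5 = 80.0% → Campaign Red
Tablet: Variant 1 1/5 = 20.0%, Campaign Red 13/47 = 27.7% → Campaign Red
Overall: Variant 1 38/64 = 59.4%, Campaign Red 41/91 = 45.1% → Variant 1
Campaign Red wins each device group but Variant 1 wins overall — the comparison reverses. Campaign Red's impressions skew toward tablet, which has a lower base rate.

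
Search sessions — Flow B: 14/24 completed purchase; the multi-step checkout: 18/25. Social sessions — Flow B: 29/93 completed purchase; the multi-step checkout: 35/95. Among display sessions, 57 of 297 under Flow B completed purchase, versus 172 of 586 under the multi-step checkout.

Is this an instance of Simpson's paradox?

Search: Flow B 14/24 = 58.3%, the multi-step checkout 18/25 = 72.0% → the multi-step checkout
Social: Flow B 29/93 = 31.2%, the multi-step checkout 35/95 = 36.8% → the multi-step checkout
Display: Flow B 57/297 = 19.2%, the multi-step checkout 172/586 = 29.4% → the multi-step checkout
Overall: Flow B 100/414 = 24.2%, the multi-step checkout 225/706 = 31.9% → the multi-step checkout
The multi-step checkout wins overall and in every traffic group — no reversal.

No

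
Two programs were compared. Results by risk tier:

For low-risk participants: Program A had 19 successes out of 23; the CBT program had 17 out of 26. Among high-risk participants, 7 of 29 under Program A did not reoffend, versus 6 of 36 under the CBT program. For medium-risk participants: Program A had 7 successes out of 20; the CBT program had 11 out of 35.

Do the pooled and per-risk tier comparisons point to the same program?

Yes

Low-risk: Program A 19/23 = 82.6%, the CBT program 17/26 = 65.4% → Program A
High-risk: Program A 7/29 = 24.1%, the CBT program 6/36 = 16.7% → Program A
Medium-risk: Program A 7/20 = 35.0%, the CBT program 11/35 = 31.4% → Program A
Overall: Program A 33/72 = 45.8%, the CBT program 34/97 = 35.1% → Program A
Program A wins overall and in every risk group — no reversal.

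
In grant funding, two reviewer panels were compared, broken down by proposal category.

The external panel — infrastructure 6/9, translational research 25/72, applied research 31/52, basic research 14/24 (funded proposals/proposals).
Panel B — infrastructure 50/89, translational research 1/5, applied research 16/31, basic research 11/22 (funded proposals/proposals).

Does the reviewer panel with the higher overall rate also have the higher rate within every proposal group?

Infrastructure: the external panel 6/9 = 66.7%, Panel B 50/89 = 56.2% → the external panel
Translational research: the external panel 25/72 = 34.7%, Panel B 1/5 = 20.0% → the external panel
Applied research: the external panel 31/52 = 59.6%, Panel B 16/31 = 51.6% → the external panel
Basic research: the external panel 14/24 = 58.3%, Panel B 11/22 = 50.0% → the external panel
Overall: the external panel 76/157 = 48.4%, Panel B 78/147 = 53.1% → Panel B
The external panel wins each proposal group but Panel B wins overall — the comparison reverses. The external panel's proposals skew toward translational research, which has a lower base rate.

No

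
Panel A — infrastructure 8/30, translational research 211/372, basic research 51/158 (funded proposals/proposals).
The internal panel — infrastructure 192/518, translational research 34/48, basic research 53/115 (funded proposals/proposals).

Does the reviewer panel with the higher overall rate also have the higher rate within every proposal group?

No

Infrastructure: Panel A 8/30 = 26.7%, the internal panel 192/518 = 37.1% → the internal panel
Translational research: Panel A 211/372 = 56.7%, the internal panel 34/48 = 70.8% → the internal panel
Basic research: Panel A 51/158 = 32.3%, the internal panel 53/115 = 46.1% → the internal panel
Overall: Panel A 270/560 = 48.2%, the internal panel 279/681 = 41.0% → Panel A
The internal panel wins each proposal group but Panel A wins overall — the comparison reverses. The internal panel's proposals skew toward infrastructure, which has a lower base rate.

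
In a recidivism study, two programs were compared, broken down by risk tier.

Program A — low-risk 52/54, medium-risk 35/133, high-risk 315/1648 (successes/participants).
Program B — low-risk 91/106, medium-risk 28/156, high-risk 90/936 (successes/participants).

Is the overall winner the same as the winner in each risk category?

Yes

Low-risk: Program A 52/54 = 96.3%, Program B 91/106 = 85.8% → Program A
Medium-risk: Program A 35/133 = 26.3%, Program B 28/156 = 17.9% → Program A
High-risk: Program A 315/1648 = 19.1%, Program B 90/936 = 9.6% → Program A
Overall: Program A 402/1835 = 21.9%, Program B 209/1198 = 17.4% → Program A
Program A wins overall and in every risk group — no reversal.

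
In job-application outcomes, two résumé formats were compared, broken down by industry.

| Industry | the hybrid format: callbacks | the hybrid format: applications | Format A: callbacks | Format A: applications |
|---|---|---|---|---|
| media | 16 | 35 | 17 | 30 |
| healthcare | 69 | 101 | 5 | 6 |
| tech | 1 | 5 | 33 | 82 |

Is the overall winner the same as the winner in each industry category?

No

Media: the hybrid format 16/35 = 45.7%, Format A 17/30 = 56.7% → Format A
Healthcare: the hybrid format 69/101 = 68.3%, Format A 5/6 = 83.3% → Format A
Tech: the hybrid format 1/5 = 20.0%, Format A 33/82 = 40.2% → Format A
Overall: the hybrid format 86/141 = 61.0%, Format A 55/118 = 46.6% → the hybrid format
Format A wins each industry group but the hybrid format wins overall — the comparison reverses. Format A's applications skew toward tech, which has a lower base rate.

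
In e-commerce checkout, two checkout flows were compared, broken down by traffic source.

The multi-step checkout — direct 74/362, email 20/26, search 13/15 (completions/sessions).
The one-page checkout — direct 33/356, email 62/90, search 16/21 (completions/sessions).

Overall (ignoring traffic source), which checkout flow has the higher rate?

Direct: the multi-step checkout 74/362 = 20.4%, the one-page checkout 33/356 = 9.3% → the multi-step checkout
Email: the multi-step checkout 20/26 = 76.9%, the one-page checkout 62/90 = 68.9% → the multi-step checkout
Search: the multi-step checkout 13/15 = 86.7%, the one-page checkout 16/21 = 76.2% → the multi-step checkout
Overall: the multi-step checkout 107/403 = 26.6%, the one-page checkout 111/467 = 23.8% → the multi-step checkout

the multi-step checkout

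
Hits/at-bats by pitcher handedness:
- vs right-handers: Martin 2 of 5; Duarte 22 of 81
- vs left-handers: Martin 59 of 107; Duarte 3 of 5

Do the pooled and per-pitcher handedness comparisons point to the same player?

No

Vs right-handers: Martin 2/5 = 40.0%, Duarte 22/81 = 27.2% → Martin
Vs left-handers: Martin 59/107 = 55.1%, Duarte 3/5 = 60.0% → Duarte
Overall: Martin 61/112 = 54.5%, Duarte 25/86 = 29.1% → Martin
Neither sweeps: Martin wins 1 of 2 groups, Duarte wins 1. Martin wins overall but not every group — no Simpson reversal.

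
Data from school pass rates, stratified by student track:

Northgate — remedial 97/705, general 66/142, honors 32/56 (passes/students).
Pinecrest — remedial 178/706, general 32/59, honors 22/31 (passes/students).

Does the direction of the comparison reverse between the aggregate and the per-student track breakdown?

No

Remedial: Northgate 97/705 = 13.8%, Pinecrest 178/706 = 25.2% → Pinecrest
General: Northgate 66/142 = 46.5%, Pinecrest 32/59 = 54.2% → Pinecrest
Honors: Northgate 32/56 = 57.1%, Pinecrest 22/31 = 71.0% → Pinecrest
Overall: Northgate 195/903 = 21.6%, Pinecrest 232/796 = 29.1% → Pinecrest
Pinecrest wins overall and in every student group — no reversal.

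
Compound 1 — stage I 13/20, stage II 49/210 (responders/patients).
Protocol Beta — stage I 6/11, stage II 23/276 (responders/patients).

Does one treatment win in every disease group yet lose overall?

No

Stage I: Compound 1 13/20 = 65.0%, Protocol Beta 6/11 = 54.5% → Compound 1
Stage II: Compound 1 49/210 = 23.3%, Protocol Beta 23/276 = 8.3% → Compound 1
Overall: Compound 1 62/230 = 27.0%, Protocol Beta 29/287 = 10.1% → Compound 1
Compound 1 wins overall and in every disease group — no reversal.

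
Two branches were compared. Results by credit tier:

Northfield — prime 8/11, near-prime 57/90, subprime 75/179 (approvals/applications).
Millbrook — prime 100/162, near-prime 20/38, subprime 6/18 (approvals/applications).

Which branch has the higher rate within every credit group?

Northfield

Prime: Northfield 8/11 = 72.7%, Millbrook 100/162 = 61.7% → Northfield
Near-prime: Northfield 57/90 = 63.3%, Millbrook 20/38 = 52.6% → Northfield
Subprime: Northfield 75/179 = 41.9%, Millbrook 6/18 = 33.3% → Northfield
Northfield has the higher rate in all 3 groups.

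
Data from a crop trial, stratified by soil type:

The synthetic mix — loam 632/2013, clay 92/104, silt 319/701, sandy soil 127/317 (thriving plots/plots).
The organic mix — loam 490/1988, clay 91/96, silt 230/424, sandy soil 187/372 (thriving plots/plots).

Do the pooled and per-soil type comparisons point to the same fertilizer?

No

Loam: the synthetic mix 632/2013 = 31.4%, the organic mix 490/1988 = 24.6% → the synthetic mix
Clay: the synthetic mix 92/104 = 88.5%, the organic mix 91/96 = 94.8% → the organic mix
Silt: the synthetic mix 319/701 = 45.5%, the organic mix 230/424 = 54.2% → the organic mix
Sandy soil: the synthetic mix 127/317 = 40.1%, the organic mix 187/372 = 50.3% → the organic mix
Overall: the synthetic mix 1170/3135 = 37.3%, the organic mix 998/2880 = 34.7% → the synthetic mix
Neither sweeps: the synthetic mix wins 1 of 4 groups, the organic mix wins 3. The synthetic mix wins overall but not every group — no Simpson reversal.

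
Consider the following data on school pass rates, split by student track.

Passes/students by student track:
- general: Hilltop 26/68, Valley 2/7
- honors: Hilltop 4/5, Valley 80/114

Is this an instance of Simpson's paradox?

General: Hilltop 26/68 = 38.2%, Valley 2/7 = 28.6% → Hilltop
Honors: Hilltop 4/5 = 80.0%, Valley 80/114 = 70.2% → Hilltop
Overall: Hilltop 30/73 = 41.1%, Valley 82/121 = 67.8% → Valley
Hilltop wins each student group but Valley wins overall — the comparison reverses. Hilltop's students skew toward general, which has a lower base rate.

Yes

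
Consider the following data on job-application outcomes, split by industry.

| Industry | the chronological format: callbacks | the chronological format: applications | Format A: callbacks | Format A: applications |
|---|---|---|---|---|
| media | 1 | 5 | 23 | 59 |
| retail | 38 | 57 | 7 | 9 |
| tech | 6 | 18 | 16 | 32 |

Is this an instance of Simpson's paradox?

Media: the chronological format 1/5 = 20.0%, Format A 23/59 = 39.0% → Format A
Retail: the chronological format 38/57 = 66.7%, Format A 7/9 = 77.8% → Format A
Tech: the chronological format 6/18 = 33.3%, Format A 16/32 = 50.0% → Format A
Overall: the chronological format 45/80 = 56.2%, Format A 46/100 = 46.0% → the chronological format
Format A wins each industry group but the chronological format wins overall — the comparison reverses. Format A's applications skew toward media, which has a lower base rate.

Yes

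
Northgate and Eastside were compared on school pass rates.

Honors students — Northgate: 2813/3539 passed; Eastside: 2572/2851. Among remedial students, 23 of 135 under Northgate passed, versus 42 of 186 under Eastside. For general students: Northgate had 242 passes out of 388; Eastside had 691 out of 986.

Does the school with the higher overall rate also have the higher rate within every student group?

Yes

Honors: Northgate 2813/3539 = 79.5%, Eastside 2572/2851 = 90.2% → Eastside
Remedial: Northgate 23/135 = 17.0%, Eastside 42/186 = 22.6% → Eastside
General: Northgate 242/388 = 62.4%, Eastside 691/986 = 70.1% → Eastside
Overall: Northgate 3078/4062 = 75.8%, Eastside 3305/4023 = 82.2% → Eastside
Eastside wins overall and in every student group — no reversal.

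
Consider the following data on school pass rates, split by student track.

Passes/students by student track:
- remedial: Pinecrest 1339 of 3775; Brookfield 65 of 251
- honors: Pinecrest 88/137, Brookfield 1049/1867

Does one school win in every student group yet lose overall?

Yes

Remedial: Pinecrest 1339/3775 = 35.5%, Brookfield 65/251 = 25.9% → Pinecrest
Honors: Pinecrest 88/137 = 64.2%, Brookfield 1049/1867 = 56.2% → Pinecrest
Overall: Pinecrest 1427/3912 = 36.5%, Brookfield 1114/2118 = 52.6% → Brookfield
Pinecrest wins each student group but Brookfield wins overall — the comparison reverses. Pinecrest's students skew toward remedial, which has a lower base rate.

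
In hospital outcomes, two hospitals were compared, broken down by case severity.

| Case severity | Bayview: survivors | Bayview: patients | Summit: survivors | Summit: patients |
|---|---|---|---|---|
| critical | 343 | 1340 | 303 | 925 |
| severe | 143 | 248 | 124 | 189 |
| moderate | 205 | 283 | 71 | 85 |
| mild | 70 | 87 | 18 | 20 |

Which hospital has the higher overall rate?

Critical: Bayview 343/1340 = 25.6%, Summit 303/925 = 32.8% → Summit
Severe: Bayview 143/248 = 57.7%, Summit 124/189 = 65.6% → Summit
Moderate: Bayview 205/283 = 72.4%, Summit 71/85 = 83.5% → Summit
Mild: Bayview 70/87 = 80.5%, Summit 18/20 = 90.0% → Summit
Overall: Bayview 761/1958 = 38.9%, Summit 516/1219 = 42.3% → Summit

Summit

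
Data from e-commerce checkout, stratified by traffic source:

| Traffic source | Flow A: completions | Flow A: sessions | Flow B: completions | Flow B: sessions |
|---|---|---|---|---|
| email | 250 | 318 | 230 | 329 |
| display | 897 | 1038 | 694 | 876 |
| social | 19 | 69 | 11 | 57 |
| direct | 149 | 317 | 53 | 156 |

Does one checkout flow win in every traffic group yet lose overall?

No

Email: Flow A 250/318 = 78.6%, Flow B 230/329 = 69.9% → Flow A
Display: Flow A 897/1038 = 86.4%, Flow B 694/876 = 79.2% → Flow A
Social: Flow A 19/69 = 27.5%, Flow B 11/57 = 19.3% → Flow A
Direct: Flow A 149/317 = 47.0%, Flow B 53/156 = 34.0% → Flow A
Overall: Flow A 1315/1742 = 75.5%, Flow B 988/1418 = 69.7% → Flow A
Flow A wins overall and in every traffic group — no reversal.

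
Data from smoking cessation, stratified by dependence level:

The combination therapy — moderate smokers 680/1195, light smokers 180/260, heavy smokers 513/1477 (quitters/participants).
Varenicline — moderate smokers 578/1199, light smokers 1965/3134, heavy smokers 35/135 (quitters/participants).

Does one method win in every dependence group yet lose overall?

Yes

Moderate smokers: the combination therapy 680/1195 = 56.9%, varenicline 578/1199 = 48.2% → the combination therapy
Light smokers: the combination therapy 180/260 = 69.2%, varenicline 1965/3134 = 62.7% → the combination therapy
Heavy smokers: the combination therapy 513/1477 = 34.7%, varenicline 35/135 = 25.9% → the combination therapy
Overall: the combination therapy 1373/2932 = 46.8%, varenicline 2578/4468 = 57.7% → varenicline
The combination therapy wins each dependence group but varenicline wins overall — the comparison reverses. The combination therapy's participants skew toward heavy smokers, which has a lower base rate.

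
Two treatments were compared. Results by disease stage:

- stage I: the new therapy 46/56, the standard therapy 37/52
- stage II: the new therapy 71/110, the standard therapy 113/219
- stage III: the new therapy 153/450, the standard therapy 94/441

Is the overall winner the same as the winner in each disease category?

Yes

Stage I: the new therapy 46/56 = 82.1%, the standard therapy 37/52 = 71.2% → the new therapy
Stage II: the new therapy 71/110 = 64.5%, the standard therapy 113/219 = 51.6% → the new therapy
Stage III: the new therapy 153/450 = 34.0%, the standard therapy 94/441 = 21.3% → the new therapy
Overall: the new therapy 270/616 = 43.8%, the standard therapy 244/712 = 34.3% → the new therapy
The new therapy wins overall and in every disease group — no reversal.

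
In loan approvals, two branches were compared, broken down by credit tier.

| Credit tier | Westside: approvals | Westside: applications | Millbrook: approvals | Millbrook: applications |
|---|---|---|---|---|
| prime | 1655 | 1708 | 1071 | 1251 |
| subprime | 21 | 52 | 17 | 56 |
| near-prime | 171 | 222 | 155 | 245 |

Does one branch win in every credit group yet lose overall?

Prime: Westside 1655/1708 = 96.9%, Millbrook 1071/1251 = 85.6% → Westside
Subprime: Westside 21/52 = 40.4%, Millbrook 17/56 = 30.4% → Westside
Near-prime: Westside 171/222 = 77.0%, Millbrook 155/245 = 63.3% → Westside
Overall: Westside 1847/1982 = 93.2%, Millbrook 1243/1552 = 80.1% → Westside
Westside wins overall and in every credit group — no reversal.

No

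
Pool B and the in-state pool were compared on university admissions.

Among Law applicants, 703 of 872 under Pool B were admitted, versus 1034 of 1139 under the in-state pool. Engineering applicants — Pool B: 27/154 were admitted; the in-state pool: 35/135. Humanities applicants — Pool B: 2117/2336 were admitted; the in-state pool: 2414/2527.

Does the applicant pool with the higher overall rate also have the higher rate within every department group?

Yes

Law: Pool B 703/872 = 80.6%, the in-state pool 1034/1139 = 90.8% → the in-state pool
Engineering: Pool B 27/154 = 17.5%, the in-state pool 35/135 = 25.9% → the in-state pool
Humanities: Pool B 2117/2336 = 90.6%, the in-state pool 2414/2527 = 95.5% → the in-state pool
Overall: Pool B 2847/3362 = 84.7%, the in-state pool 3483/3801 = 91.6% → the in-state pool
The in-state pool wins overall and in every department group — no reversal.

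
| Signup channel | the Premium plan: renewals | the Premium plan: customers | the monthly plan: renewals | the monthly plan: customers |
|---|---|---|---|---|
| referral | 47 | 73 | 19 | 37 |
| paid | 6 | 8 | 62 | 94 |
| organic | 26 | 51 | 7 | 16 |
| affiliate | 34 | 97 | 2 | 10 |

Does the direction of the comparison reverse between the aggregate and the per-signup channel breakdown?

Yes

Referral: the Premium plan 47/73 = 64.4%, the monthly plan 19/37 = 51.4% → the Premium plan
Paid: the Premium plan 6/8 = 75.0%, the monthly plan 62/94 = 66.0% → the Premium plan
Organic: the Premium plan 26/51 = 51.0%, the monthly plan 7/16 = 43.8% → the Premium plan
Affiliate: the Premium plan 34/97 = 35.1%, the monthly plan 2/10 = 20.0% → the Premium plan
Overall: the Premium plan 113/229 = 49.3%, the monthly plan 90/157 = 57.3% → the monthly plan
The Premium plan wins each signup group but the monthly plan wins overall — the comparison reverses. The Premium plan's customers skew toward affiliate, which has a lower base rate.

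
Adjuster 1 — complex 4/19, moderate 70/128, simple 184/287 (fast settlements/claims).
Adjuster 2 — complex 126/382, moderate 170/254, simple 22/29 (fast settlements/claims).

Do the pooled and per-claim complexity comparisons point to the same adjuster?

Complex: Adjuster 1 4/19 = 21.1%, Adjuster 2 126/382 = 33.0% → Adjuster 2
Moderate: Adjuster 1 70/128 = 54.7%, Adjuster 2 170/254 = 66.9% → Adjuster 2
Simple: Adjuster 1 184/287 = 64.1%, Adjuster 2 22/29 = 75.9% → Adjuster 2
Overall: Adjuster 1 258/434 = 59.4%, Adjuster 2 318/665 = 47.8% → Adjuster 1
Adjuster 2 wins each claim group but Adjuster 1 wins overall — the comparison reverses. Adjuster 2's claims skew toward complex, which has a lower base rate.

No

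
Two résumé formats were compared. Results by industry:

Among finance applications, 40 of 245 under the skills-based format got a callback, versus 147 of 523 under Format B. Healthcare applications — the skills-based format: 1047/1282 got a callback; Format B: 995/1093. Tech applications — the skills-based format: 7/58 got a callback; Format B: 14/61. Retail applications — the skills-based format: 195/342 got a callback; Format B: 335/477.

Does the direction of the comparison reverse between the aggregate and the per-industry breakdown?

Finance: the skills-based format 40/245 = 16.3%, Format B 147/523 = 28.1% → Format B
Healthcare: the skills-based format 1047/1282 = 81.7%, Format B 995/1093 = 91.0% → Format B
Tech: the skills-based format 7/58 = 12.1%, Format B 14/61 = 23.0% → Format B
Retail: the skills-based format 195/342 = 57.0%, Format B 335/477 = 70.2% → Format B
Overall: the skills-based format 1289/1927 = 66.9%, Format B 1491/2154 = 69.2% → Format B
Format B wins overall and in every industry group — no reversal.

No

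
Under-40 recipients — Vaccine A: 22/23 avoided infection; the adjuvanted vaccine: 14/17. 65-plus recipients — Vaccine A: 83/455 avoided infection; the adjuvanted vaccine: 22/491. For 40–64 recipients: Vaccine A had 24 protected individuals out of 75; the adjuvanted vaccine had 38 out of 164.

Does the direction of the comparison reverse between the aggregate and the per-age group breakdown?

Under-40: Vaccine A 22/23 = 95.7%, the adjuvanted vaccine 14/17 = 82.4% → Vaccine A
65-plus: Vaccine A 83/455 = 18.2%, the adjuvanted vaccine 22/491 = 4.5% → Vaccine A
40–64: Vaccine A 24/75 = 32.0%, the adjuvanted vaccine 38/164 = 23.2% → Vaccine A
Overall: Vaccine A 129/553 = 23.3%, the adjuvanted vaccine 74/672 = 11.0% → Vaccine A
Vaccine A wins overall and in every age group — no reversal.

No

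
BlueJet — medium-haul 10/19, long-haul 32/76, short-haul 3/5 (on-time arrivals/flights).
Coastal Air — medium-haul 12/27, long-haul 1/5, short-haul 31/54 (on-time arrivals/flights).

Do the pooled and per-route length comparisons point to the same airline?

No

Medium-haul: BlueJet 10/19 = 52.6%, Coastal Air 12/27 = 44.4% → BlueJet
Long-haul: BlueJet 32/76 = 42.1%, Coastal Air 1/5 = 20.0% → BlueJet
Short-haul: BlueJet 3/5 = 60.0%, Coastal Air 31/54 = 57.4% → BlueJet
Overall: BlueJet 45/100 = 45.0%, Coastal Air 44/86 = 51.2% → Coastal Air
BlueJet wins each route group but Coastal Air wins overall — the comparison reverses. BlueJet's flights skew toward long-haul, which has a lower base rate.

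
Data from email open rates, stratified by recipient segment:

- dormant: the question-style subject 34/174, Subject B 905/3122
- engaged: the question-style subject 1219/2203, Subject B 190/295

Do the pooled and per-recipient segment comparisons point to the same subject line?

Dormant: the question-style subject 34/174 = 19.5%, Subject B 905/3122 = 29.0% → Subject B
Engaged: the question-style subject 1219/2203 = 55.3%, Subject B 190/295 = 64.4% → Subject B
Overall: the question-style subject 1253/2377 = 52.7%, Subject B 1095/3417 = 32.0% → the question-style subject
Subject B wins each recipient group but the question-style subject wins overall — the comparison reverses. Subject B's sends skew toward dormant, which has a lower base rate.

No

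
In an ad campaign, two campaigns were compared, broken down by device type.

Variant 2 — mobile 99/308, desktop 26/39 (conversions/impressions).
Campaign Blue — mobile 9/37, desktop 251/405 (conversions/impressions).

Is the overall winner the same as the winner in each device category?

Mobile: Variant 2 99/308 = 32.1%, Campaign Blue 9/37 = 24.3% → Variant 2
Desktop: Variant 2 26/39 = 66.7%, Campaign Blue 251/405 = 62.0% → Variant 2
Overall: Variant 2 125/347 = 36.0%, Campaign Blue 260/442 = 58.8% → Campaign Blue
Variant 2 wins each device group but Campaign Blue wins overall — the comparison reverses. Variant 2's impressions skew toward mobile, which has a lower base rate.

No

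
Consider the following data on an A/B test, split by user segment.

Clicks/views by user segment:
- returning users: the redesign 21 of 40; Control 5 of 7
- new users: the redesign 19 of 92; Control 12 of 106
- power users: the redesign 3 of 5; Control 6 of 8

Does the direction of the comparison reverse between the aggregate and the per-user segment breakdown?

No

Returning users: the redesign 21/40 = 52.5%, Control 5/7 = 71.4% → Control
New users: the redesign 19/92 = 20.7%, Control 12/106 = 11.3% → the redesign
Power users: the redesign 3/5 = 60.0%, Control 6/8 = 75.0% → Control
Overall: the redesign 43/137 = 31.4%, Control 23/121 = 19.0% → the redesign
Neither sweeps: the redesign wins 1 of 3 groups, Control wins 2. The redesign wins overall but not every group — no Simpson reversal.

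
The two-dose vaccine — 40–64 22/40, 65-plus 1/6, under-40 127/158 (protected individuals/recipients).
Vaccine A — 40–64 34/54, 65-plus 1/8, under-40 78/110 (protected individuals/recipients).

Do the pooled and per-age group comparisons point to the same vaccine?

No

40–64: the two-dose vaccine 22/40 = 55.0%, Vaccine A 34/54 = 63.0% → Vaccine A
65-plus: the two-dose vaccine 1/6 = 16.7%, Vaccine A 1/8 = 12.5% → the two-dose vaccine
Under-40: the two-dose vaccine 127/158 = 80.4%, Vaccine A 78/110 = 70.9% → the two-dose vaccine
Overall: the two-dose vaccine 150/204 = 73.5%, Vaccine A 113/172 = 65.7% → the two-dose vaccine
Neither sweeps: the two-dose vaccine wins 2 of 3 groups, Vaccine A wins 1. The two-dose vaccine wins overall but not every group — no Simpson reversal.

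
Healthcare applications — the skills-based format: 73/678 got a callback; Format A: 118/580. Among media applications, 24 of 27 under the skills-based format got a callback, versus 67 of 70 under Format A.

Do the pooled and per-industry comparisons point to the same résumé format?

Yes

Healthcare: the skills-based format 73/678 = 10.8%, Format A 118/580 = 20.3% → Format A
Media: the skills-based format 24/27 = 88.9%, Format A 67/70 = 95.7% → Format A
Overall: the skills-based format 97/705 = 13.8%, Format A 185/650 = 28.5% → Format A
Format A wins overall and in every industry group — no reversal.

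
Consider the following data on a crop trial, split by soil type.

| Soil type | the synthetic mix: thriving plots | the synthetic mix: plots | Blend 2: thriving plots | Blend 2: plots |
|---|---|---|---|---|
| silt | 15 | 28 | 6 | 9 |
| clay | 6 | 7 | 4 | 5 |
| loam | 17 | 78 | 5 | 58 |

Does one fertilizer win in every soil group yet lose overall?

Silt: the synthetic mix 15/28 = 53.6%, Blend 2 6/9 = 66.7% → Blend 2
Clay: the synthetic mix 6/7 = 85.7%, Blend 2 4/5 = 80.0% → the synthetic mix
Loam: the synthetic mix 17/78 = 21.8%, Blend 2 5/58 = 8.6% → the synthetic mix
Overall: the synthetic mix 38/113 = 33.6%, Blend 2 15/72 = 20.8% → the synthetic mix
Neither sweeps: the synthetic mix wins 2 of 3 groups, Blend 2 wins 1. The synthetic mix wins overall but not every group — no Simpson reversal.

No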